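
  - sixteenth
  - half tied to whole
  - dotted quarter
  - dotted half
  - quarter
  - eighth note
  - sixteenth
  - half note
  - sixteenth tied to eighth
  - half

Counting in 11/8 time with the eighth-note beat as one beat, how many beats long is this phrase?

34.5

One eighth-note beat = 2 sixteenth notes.
Each duration in sixteenth notes: sixteenth = 1; half tied to whole (half + whole) = 24; dotted quarter = 6; dotted half = 12; quarter = 4; eighth note = 2; sixteenth = 1; half note = 8; sixteenth tied to eighth (sixteenth + eighth) = 3; half = 8.
Total: 1 + 24 + 6 + 12 + 4 + 2 + 1 + 8 + 3 + 8 = 69.
69 ÷ 2 = 34.5 beats.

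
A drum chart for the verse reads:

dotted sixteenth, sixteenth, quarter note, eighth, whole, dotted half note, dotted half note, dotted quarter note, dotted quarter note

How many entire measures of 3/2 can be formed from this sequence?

2

One bar of 3/2 = 48 thirty-second notes.
Each duration in thirty-second notes: dotted sixteenth = 3; sixteenth = 2; quarter note = 8; eighth = 4; whole = 32; dotted half note = 24; dotted half note = 24; dotted quarter note = 12; dotted quarter note = 12.
Total: 3 + 2 + 8 + 4 + 32 + 24 + 24 + 12 + 12 = 121.
121 ÷ 48 = 2 complete bars with 25 left over.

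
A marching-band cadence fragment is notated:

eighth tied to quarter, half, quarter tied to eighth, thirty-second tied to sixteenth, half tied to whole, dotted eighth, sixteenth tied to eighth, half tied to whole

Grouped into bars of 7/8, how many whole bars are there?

One bar of 7/8 = 28 thirty-second notes.
Express everything in thirty-second notes: eighth tied to quarter (eighth + quarter) = 12; half = 16; quarter tied to eighth (quarter + eighth) = 12; thirty-second tied to sixteenth (thirty-second + sixteenth) = 3; half tied to whole (half + whole) = 48; dotted eighth = 6; sixteenth tied to eighth (sixteenth + eighth) = 6; half tied to whole (half + whole) = 48.
Sum: 12 + 16 + 12 + 3 + 48 + 6 + 6 + 48 = 151.
151 ÷ 28 = 5 complete bars with 11 left over.

5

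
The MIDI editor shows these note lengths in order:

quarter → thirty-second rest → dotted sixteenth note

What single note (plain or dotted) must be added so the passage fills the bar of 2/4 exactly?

The bar of 2/4 = 16 thirty-second notes.
Express everything in thirty-second notes: quarter = 8; thirty-second rest = 1; dotted sixteenth note = 3.
Total: 8 + 1 + 3 = 12.
Remaining: 16 − 12 = 4 thirty-second notes, which is a eighth note.

eighth note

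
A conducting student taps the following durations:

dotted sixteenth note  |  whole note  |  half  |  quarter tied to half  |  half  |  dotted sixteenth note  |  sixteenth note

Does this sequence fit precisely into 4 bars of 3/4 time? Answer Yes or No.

Yes

One bar of 3/4 = 24 thirty-second notes, so 4 bars = 96.
Each duration in thirty-second notes: dotted sixteenth note = 3; whole note = 32; half = 16; quarter tied to half (quarter + half) = 24; half = 16; dotted sixteenth note = 3; sixteenth note = 2.
Sum: 3 + 32 + 16 + 24 + 16 + 3 + 2 = 96.
96 equals 96, so the answer is Yes.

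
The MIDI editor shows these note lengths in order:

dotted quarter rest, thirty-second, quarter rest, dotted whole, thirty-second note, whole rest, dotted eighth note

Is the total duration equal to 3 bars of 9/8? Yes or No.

One bar of 9/8 = 36 thirty-second notes, so 3 bars = 108.
In thirty-second notes: dotted quarter rest = 12; thirty-second = 1; quarter rest = 8; dotted whole = 48; thirty-second note = 1; whole rest = 32; dotted eighth note = 6.
Altogether 12 + 1 + 8 + 48 + 1 + 32 + 6 = 108.
108 equals 108, so the answer is Yes.

Yes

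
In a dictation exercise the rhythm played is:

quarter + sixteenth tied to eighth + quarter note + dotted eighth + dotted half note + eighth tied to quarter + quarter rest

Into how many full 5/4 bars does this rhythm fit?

One bar of 5/4 = 20 sixteenth notes.
Convert each value to sixteenth notes: quarter = 4; sixteenth tied to eighth (sixteenth + eighth) = 3; quarter note = 4; dotted eighth = 3; dotted half note = 12; eighth tied to quarter (eighth + quarter) = 6; quarter rest = 4.
Altogether 4 + 3 + 4 + 3 + 12 + 6 + 4 = 36.
36 ÷ 20 = 1 complete bar with 16 left over.

1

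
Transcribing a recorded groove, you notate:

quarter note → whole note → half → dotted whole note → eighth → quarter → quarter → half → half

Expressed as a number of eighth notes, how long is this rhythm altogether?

Express everything in eighth notes: quarter note = 2; whole note = 8; half = 4; dotted whole note = 12; eighth = 1; quarter = 2; quarter = 2; half = 4; half = 4.
Total: 2 + 8 + 4 + 12 + 1 + 2 + 2 + 4 + 4 = 39 eighth notes.

39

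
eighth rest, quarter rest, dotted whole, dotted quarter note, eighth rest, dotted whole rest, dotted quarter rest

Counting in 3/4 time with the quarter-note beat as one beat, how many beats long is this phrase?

17

One quarter-note beat = 2 eighth notes.
Each duration in eighth notes: eighth rest = 1; quarter rest = 2; dotted whole = 12; dotted quarter note = 3; eighth rest = 1; dotted whole rest = 12; dotted quarter rest = 3.
Sum: 1 + 2 + 12 + 3 + 1 + 12 + 3 = 34.
34 ÷ 2 = 17 beats.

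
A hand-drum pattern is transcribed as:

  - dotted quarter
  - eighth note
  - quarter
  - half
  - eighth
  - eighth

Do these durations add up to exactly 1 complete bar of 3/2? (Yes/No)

Yes

One bar of 3/2 = 12 eighth notes.
Working in eighth notes: dotted quarter = 3; eighth note = 1; quarter = 2; half = 4; eighth = 1; eighth = 1.
Total: 3 + 1 + 2 + 4 + 1 + 1 = 12.
12 equals 12, so the answer is Yes.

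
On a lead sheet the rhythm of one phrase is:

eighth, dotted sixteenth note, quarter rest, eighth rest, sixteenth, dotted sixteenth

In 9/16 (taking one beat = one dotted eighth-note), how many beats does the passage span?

4

One dotted eighth-note beat = 6 thirty-second notes.
Convert each value to thirty-second notes: eighth = 4; dotted sixteenth note = 3; quarter rest = 8; eighth rest = 4; sixteenth = 2; dotted sixteenth = 3.
Altogether 4 + 3 + 8 + 4 + 2 + 3 = 24.
24 ÷ 6 = 4 beats.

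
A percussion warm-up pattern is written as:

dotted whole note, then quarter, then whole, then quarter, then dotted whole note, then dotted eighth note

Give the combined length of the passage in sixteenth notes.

Each duration in sixteenth notes: dotted whole note = 24; quarter = 4; whole = 16; quarter = 4; dotted whole note = 24; dotted eighth note = 3.
Total: 24 + 4 + 16 + 4 + 24 + 3 = 75 sixteenth notes.

75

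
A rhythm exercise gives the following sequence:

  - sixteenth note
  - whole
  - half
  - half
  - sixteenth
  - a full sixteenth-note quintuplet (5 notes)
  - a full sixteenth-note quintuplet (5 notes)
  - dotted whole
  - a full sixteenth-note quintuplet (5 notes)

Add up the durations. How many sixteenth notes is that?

70

Convert each value to sixteenth notes: sixteenth note = 1; whole = 16; half = 8; half = 8; sixteenth = 1; a full sixteenth-note quintuplet (5 notes) (five quintuplet sixteenths span one quarter) = 4; a full sixteenth-note quintuplet (5 notes) (five quintuplet sixteenths span one quarter) = 4; dotted whole = 24; a full sixteenth-note quintuplet (5 notes) (five quintuplet sixteenths span one quarter) = 4.
Adding: 1 + 16 + 8 + 8 + 1 + 4 + 4 + 24 + 4 = 70 sixteenth notes.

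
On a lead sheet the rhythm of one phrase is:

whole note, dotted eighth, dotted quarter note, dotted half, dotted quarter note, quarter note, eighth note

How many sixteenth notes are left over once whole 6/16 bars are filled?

1

One bar of 6/16 = 6 sixteenth notes.
Convert each value to sixteenth notes: whole note = 16; dotted eighth = 3; dotted quarter note = 6; dotted half = 12; dotted quarter note = 6; quarter note = 4; eighth note = 2.
Sum: 16 + 3 + 6 + 12 + 6 + 4 + 2 = 49.
49 ÷ 6 = 8 complete bars with 1 sixteenth note remaining.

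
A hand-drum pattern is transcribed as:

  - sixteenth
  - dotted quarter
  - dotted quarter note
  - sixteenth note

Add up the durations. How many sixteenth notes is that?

Convert each value to sixteenth notes: sixteenth = 1; dotted quarter = 6; dotted quarter note = 6; sixteenth note = 1.
Total: 1 + 6 + 6 + 1 = 14 sixteenth notes.

14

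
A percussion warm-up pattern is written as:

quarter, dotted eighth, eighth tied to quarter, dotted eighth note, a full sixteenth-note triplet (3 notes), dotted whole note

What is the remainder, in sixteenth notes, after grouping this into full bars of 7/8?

One bar of 7/8 = 14 sixteenth notes.
Each duration in sixteenth notes: quarter = 4; dotted eighth = 3; eighth tied to quarter (eighth + quarter) = 6; dotted eighth note = 3; a full sixteenth-note triplet (3 notes) (three triplet sixteenths span one eighth) = 2; dotted whole note = 24.
Sum: 4 + 3 + 6 + 3 + 2 + 24 = 42.
42 ÷ 14 = 3 complete bars with 0 sixteenth notes remaining.

0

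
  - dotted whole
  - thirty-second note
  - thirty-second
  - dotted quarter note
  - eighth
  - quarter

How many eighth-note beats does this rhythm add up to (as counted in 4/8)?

One eighth-note beat = 4 thirty-second notes.
Convert each value to thirty-second notes: dotted whole = 48; thirty-second note = 1; thirty-second = 1; dotted quarter note = 12; eighth = 4; quarter = 8.
Total: 48 + 1 + 1 + 12 + 4 + 8 = 74.
74 ÷ 4 = 18.5 beats.

18.5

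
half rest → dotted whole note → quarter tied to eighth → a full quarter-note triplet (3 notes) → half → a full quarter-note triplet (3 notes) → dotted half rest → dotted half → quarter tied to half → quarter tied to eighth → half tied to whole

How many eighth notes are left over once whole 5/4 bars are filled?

4

One bar of 5/4 = 10 eighth notes.
Working in eighth notes: half rest = 4; dotted whole note = 12; quarter tied to eighth (quarter + eighth) = 3; a full quarter-note triplet (3 notes) (three triplet quarters span one half) = 4; half = 4; a full quarter-note triplet (3 notes) (three triplet quarters span one half) = 4; dotted half rest = 6; dotted half = 6; quarter tied to half (quarter + half) = 6; quarter tied to eighth (quarter + eighth) = 3; half tied to whole (half + whole) = 12.
Adding: 4 + 12 + 3 + 4 + 4 + 4 + 6 + 6 + 6 + 3 + 12 = 64.
64 ÷ 10 = 6 complete bars with 4 eighth notes remaining.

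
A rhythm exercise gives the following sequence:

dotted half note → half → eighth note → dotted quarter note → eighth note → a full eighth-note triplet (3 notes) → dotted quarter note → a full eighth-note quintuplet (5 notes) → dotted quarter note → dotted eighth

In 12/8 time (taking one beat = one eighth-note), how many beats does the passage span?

One eighth-note beat = 2 sixteenth notes.
Convert each value to sixteenth notes: dotted half note = 12; half = 8; eighth note = 2; dotted quarter note = 6; eighth note = 2; a full eighth-note triplet (3 notes) (three triplet eighths span one quarter) = 4; dotted quarter note = 6; a full eighth-note quintuplet (5 notes) (five quintuplet eighths span one half) = 8; dotted quarter note = 6; dotted eighth = 3.
Total: 12 + 8 + 2 + 6 + 2 + 4 + 6 + 8 + 6 + 3 = 57.
57 ÷ 2 = 28.5 beats.

28.5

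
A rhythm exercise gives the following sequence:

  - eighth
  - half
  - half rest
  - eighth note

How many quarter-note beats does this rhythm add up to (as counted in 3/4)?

5

One quarter-note beat = 2 eighth notes.
In eighth notes: eighth = 1; half = 4; half rest = 4; eighth note = 1.
Altogether 1 + 4 + 4 + 1 = 10.
10 ÷ 2 = 5 beats.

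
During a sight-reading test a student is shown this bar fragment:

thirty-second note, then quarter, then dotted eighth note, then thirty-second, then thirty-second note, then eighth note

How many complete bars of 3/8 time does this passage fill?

1

One bar of 3/8 = 12 thirty-second notes.
Each duration in thirty-second notes: thirty-second note = 1; quarter = 8; dotted eighth note = 6; thirty-second = 1; thirty-second note = 1; eighth note = 4.
Sum: 1 + 8 + 6 + 1 + 1 + 4 = 21.
21 ÷ 12 = 1 complete bar with 9 left over.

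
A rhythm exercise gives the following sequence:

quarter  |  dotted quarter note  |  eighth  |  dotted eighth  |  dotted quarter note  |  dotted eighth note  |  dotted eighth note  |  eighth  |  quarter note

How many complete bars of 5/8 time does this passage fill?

One bar of 5/8 = 10 sixteenth notes.
Convert each value to sixteenth notes: quarter = 4; dotted quarter note = 6; eighth = 2; dotted eighth = 3; dotted quarter note = 6; dotted eighth note = 3; dotted eighth note = 3; eighth = 2; quarter note = 4.
Adding: 4 + 6 + 2 + 3 + 6 + 3 + 3 + 2 + 4 = 33.
33 ÷ 10 = 3 complete bars with 3 left over.

3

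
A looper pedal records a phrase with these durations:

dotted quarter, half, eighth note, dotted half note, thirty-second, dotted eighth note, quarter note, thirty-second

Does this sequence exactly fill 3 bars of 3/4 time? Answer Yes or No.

One bar of 3/4 = 24 thirty-second notes, so 3 bars = 72.
Convert each value to thirty-second notes: dotted quarter = 12; half = 16; eighth note = 4; dotted half note = 24; thirty-second = 1; dotted eighth note = 6; quarter note = 8; thirty-second = 1.
Sum: 12 + 16 + 4 + 24 + 1 + 6 + 8 + 1 = 72.
72 equals 72, so the answer is Yes.

Yes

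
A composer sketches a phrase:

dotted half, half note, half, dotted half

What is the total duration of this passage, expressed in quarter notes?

In quarter notes: dotted half = 3; half note = 2; half = 2; dotted half = 3.
Total: 3 + 2 + 2 + 3 = 10 quarter notes.

10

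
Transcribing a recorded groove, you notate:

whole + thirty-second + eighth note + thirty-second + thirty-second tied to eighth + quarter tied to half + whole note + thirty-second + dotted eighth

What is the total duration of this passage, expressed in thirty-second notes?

106

Convert each value to thirty-second notes: whole = 32; thirty-second = 1; eighth note = 4; thirty-second = 1; thirty-second tied to eighth (thirty-second + eighth) = 5; quarter tied to half (quarter + half) = 24; whole note = 32; thirty-second = 1; dotted eighth = 6.
Sum: 32 + 1 + 4 + 1 + 5 + 24 + 32 + 1 + 6 = 106 thirty-second notes.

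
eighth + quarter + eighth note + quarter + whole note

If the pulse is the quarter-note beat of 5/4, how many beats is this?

One quarter-note beat = 2 eighth notes.
Express everything in eighth notes: eighth = 1; quarter = 2; eighth note = 1; quarter = 2; whole note = 8.
Adding: 1 + 2 + 1 + 2 + 8 = 14.
14 ÷ 2 = 7 beats.

7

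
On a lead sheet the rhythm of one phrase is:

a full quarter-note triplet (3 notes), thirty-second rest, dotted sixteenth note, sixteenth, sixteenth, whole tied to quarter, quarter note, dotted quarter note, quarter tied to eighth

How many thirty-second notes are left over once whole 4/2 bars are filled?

One bar of 4/2 = 64 thirty-second notes.
Working in thirty-second notes: a full quarter-note triplet (3 notes) (three triplet quarters span one half) = 16; thirty-second rest = 1; dotted sixteenth note = 3; sixteenth = 2; sixteenth = 2; whole tied to quarter (whole + quarter) = 40; quarter note = 8; dotted quarter note = 12; quarter tied to eighth (quarter + eighth) = 12.
Sum: 16 + 1 + 3 + 2 + 2 + 40 + 8 + 12 + 12 = 96.
96 ÷ 64 = 1 complete bar with 32 thirty-second notes remaining.

32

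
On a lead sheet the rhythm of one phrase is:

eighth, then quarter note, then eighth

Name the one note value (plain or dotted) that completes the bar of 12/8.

whole note

The bar of 12/8 = 12 eighth notes.
Working in eighth notes: eighth = 1; quarter note = 2; eighth = 1.
Total: 1 + 2 + 1 = 4.
Remaining: 12 − 4 = 8 eighth notes, which is a whole note.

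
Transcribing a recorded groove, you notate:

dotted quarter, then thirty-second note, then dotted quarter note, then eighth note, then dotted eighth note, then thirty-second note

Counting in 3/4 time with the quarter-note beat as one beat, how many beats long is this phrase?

4.5

One quarter-note beat = 8 thirty-second notes.
Each duration in thirty-second notes: dotted quarter = 12; thirty-second note = 1; dotted quarter note = 12; eighth note = 4; dotted eighth note = 6; thirty-second note = 1.
Sum: 12 + 1 + 12 + 4 + 6 + 1 = 36.
36 ÷ 8 = 4.5 beats.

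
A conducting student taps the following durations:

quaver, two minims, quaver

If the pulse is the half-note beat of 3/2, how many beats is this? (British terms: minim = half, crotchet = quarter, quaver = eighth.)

One half-note beat = 4 eighth notes.
Express everything in eighth notes: quaver = 1; minim = 4; minim = 4; quaver = 1.
Total: 1 + 4 + 4 + 1 = 10.
10 ÷ 4 = 2.5 beats.

2.5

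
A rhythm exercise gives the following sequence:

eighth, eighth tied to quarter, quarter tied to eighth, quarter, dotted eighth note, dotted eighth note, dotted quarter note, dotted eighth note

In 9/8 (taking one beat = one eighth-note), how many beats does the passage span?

16.5

One eighth-note beat = 2 sixteenth notes.
Each duration in sixteenth notes: eighth = 2; eighth tied to quarter (eighth + quarter) = 6; quarter tied to eighth (quarter + eighth) = 6; quarter = 4; dotted eighth note = 3; dotted eighth note = 3; dotted quarter note = 6; dotted eighth note = 3.
Total: 2 + 6 + 6 + 4 + 3 + 3 + 6 + 3 = 33.
33 ÷ 2 = 16.5 beats.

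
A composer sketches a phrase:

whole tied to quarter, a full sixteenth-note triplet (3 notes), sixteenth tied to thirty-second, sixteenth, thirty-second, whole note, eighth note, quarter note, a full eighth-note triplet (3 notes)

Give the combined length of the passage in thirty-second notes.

102

Working in thirty-second notes: whole tied to quarter (whole + quarter) = 40; a full sixteenth-note triplet (3 notes) (three triplet sixteenths span one eighth) = 4; sixteenth tied to thirty-second (sixteenth + thirty-second) = 3; sixteenth = 2; thirty-second = 1; whole note = 32; eighth note = 4; quarter note = 8; a full eighth-note triplet (3 notes) (three triplet eighths span one quarter) = 8.
Total: 40 + 4 + 3 + 2 + 1 + 32 + 4 + 8 + 8 = 102 thirty-second notes.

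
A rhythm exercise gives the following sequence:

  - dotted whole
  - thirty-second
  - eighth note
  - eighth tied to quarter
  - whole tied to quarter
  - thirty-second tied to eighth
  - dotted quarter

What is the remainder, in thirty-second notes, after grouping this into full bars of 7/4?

One bar of 7/4 = 56 thirty-second notes.
Convert each value to thirty-second notes: dotted whole = 48; thirty-second = 1; eighth note = 4; eighth tied to quarter (eighth + quarter) = 12; whole tied to quarter (whole + quarter) = 40; thirty-second tied to eighth (thirty-second + eighth) = 5; dotted quarter = 12.
Adding: 48 + 1 + 4 + 12 + 40 + 5 + 12 = 122.
122 ÷ 56 = 2 complete bars with 10 thirty-second notes remaining.

10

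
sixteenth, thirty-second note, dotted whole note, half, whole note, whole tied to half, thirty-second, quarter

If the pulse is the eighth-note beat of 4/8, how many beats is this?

One eighth-note beat = 4 thirty-second notes.
Convert each value to thirty-second notes: sixteenth = 2; thirty-second note = 1; dotted whole note = 48; half = 16; whole note = 32; whole tied to half (whole + half) = 48; thirty-second = 1; quarter = 8.
Adding: 2 + 1 + 48 + 16 + 32 + 48 + 1 + 8 = 156.
156 ÷ 4 = 39 beats.

39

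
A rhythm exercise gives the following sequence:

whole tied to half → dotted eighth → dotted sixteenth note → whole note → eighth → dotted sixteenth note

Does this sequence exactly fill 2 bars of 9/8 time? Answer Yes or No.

No

One bar of 9/8 = 36 thirty-second notes, so 2 bars = 72.
Each duration in thirty-second notes: whole tied to half (whole + half) = 48; dotted eighth = 6; dotted sixteenth note = 3; whole note = 32; eighth = 4; dotted sixteenth note = 3.
Altogether 48 + 6 + 3 + 32 + 4 + 3 = 96.
96 exceeds 72, so the answer is No.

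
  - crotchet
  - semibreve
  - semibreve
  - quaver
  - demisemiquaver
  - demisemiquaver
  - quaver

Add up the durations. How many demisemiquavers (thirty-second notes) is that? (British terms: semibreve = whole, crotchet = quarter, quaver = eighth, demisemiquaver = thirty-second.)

82

Working in thirty-second notes: crotchet = 8; semibreve = 32; semibreve = 32; quaver = 4; demisemiquaver = 1; demisemiquaver = 1; quaver = 4.
Altogether 8 + 32 + 32 + 4 + 1 + 1 + 4 = 82 thirty-second notes.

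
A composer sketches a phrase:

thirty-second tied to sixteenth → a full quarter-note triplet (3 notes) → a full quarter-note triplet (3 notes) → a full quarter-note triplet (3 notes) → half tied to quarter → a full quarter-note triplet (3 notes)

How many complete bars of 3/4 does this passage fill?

One bar of 3/4 = 24 thirty-second notes.
Express everything in thirty-second notes: thirty-second tied to sixteenth (thirty-second + sixteenth) = 3; a full quarter-note triplet (3 notes) (three triplet quarters span one half) = 16; a full quarter-note triplet (3 notes) (three triplet quarters span one half) = 16; a full quarter-note triplet (3 notes) (three triplet quarters span one half) = 16; half tied to quarter (half + quarter) = 24; a full quarter-note triplet (3 notes) (three triplet quarters span one half) = 16.
Total: 3 + 16 + 16 + 16 + 24 + 16 = 91.
91 ÷ 24 = 3 complete bars with 19 left over.

3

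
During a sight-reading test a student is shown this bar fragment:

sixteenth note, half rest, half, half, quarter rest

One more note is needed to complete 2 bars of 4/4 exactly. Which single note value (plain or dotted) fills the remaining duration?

2 bars of 4/4 = 32 sixteenth notes.
Express everything in sixteenth notes: sixteenth note = 1; half rest = 8; half = 8; half = 8; quarter rest = 4.
Altogether 1 + 8 + 8 + 8 + 4 = 29.
Remaining: 32 − 29 = 3 sixteenth notes, which is a dotted eighth note.

dotted eighth note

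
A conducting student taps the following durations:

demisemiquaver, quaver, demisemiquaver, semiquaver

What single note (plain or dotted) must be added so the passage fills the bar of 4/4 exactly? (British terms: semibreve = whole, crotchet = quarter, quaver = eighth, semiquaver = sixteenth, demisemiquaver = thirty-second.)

The bar of 4/4 = 32 thirty-second notes.
Express everything in thirty-second notes: demisemiquaver = 1; quaver = 4; demisemiquaver = 1; semiquaver = 2.
Altogether 1 + 4 + 1 + 2 = 8.
Remaining: 32 − 8 = 24 thirty-second notes, which is a dotted half note.

dotted half note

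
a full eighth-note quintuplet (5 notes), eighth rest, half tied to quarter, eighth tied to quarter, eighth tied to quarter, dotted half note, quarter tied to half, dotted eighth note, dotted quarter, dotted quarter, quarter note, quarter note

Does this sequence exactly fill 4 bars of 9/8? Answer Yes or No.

One bar of 9/8 = 18 sixteenth notes, so 4 bars = 72.
Working in sixteenth notes: a full eighth-note quintuplet (5 notes) (five quintuplet eighths span one half) = 8; eighth rest = 2; half tied to quarter (half + quarter) = 12; eighth tied to quarter (eighth + quarter) = 6; eighth tied to quarter (eighth + quarter) = 6; dotted half note = 12; quarter tied to half (quarter + half) = 12; dotted eighth note = 3; dotted quarter = 6; dotted quarter = 6; quarter note = 4; quarter note = 4.
Sum: 8 + 2 + 12 + 6 + 6 + 12 + 12 + 3 + 6 + 6 + 4 + 4 = 81.
81 exceeds 72, so the answer is No.

No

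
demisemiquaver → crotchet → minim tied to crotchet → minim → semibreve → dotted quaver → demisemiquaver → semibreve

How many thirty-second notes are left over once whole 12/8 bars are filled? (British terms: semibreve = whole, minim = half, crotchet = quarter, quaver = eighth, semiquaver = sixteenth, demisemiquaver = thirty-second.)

24

One bar of 12/8 = 48 thirty-second notes.
Working in thirty-second notes: demisemiquaver = 1; crotchet = 8; minim tied to crotchet (minim + crotchet) = 24; minim = 16; semibreve = 32; dotted quaver = 6; demisemiquaver = 1; semibreve = 32.
Adding: 1 + 8 + 24 + 16 + 32 + 6 + 1 + 32 = 120.
120 ÷ 48 = 2 complete bars with 24 thirty-second notes remaining.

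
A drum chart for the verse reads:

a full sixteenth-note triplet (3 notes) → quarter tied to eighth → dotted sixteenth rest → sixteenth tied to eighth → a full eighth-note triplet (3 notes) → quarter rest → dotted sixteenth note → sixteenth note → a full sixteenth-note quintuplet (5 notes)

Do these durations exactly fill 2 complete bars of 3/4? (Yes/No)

No

One bar of 3/4 = 24 thirty-second notes, so 2 bars = 48.
Working in thirty-second notes: a full sixteenth-note triplet (3 notes) (three triplet sixteenths span one eighth) = 4; quarter tied to eighth (quarter + eighth) = 12; dotted sixteenth rest = 3; sixteenth tied to eighth (sixteenth + eighth) = 6; a full eighth-note triplet (3 notes) (three triplet eighths span one quarter) = 8; quarter rest = 8; dotted sixteenth note = 3; sixteenth note = 2; a full sixteenth-note quintuplet (5 notes) (five quintuplet sixteenths span one quarter) = 8.
Sum: 4 + 12 + 3 + 6 + 8 + 8 + 3 + 2 + 8 = 54.
54 exceeds 48, so the answer is No.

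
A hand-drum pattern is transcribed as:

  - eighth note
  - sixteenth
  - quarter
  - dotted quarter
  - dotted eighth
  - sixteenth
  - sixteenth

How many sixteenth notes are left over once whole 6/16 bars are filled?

One bar of 6/16 = 6 sixteenth notes.
Convert each value to sixteenth notes: eighth note = 2; sixteenth = 1; quarter = 4; dotted quarter = 6; dotted eighth = 3; sixteenth = 1; sixteenth = 1.
Total: 2 + 1 + 4 + 6 + 3 + 1 + 1 = 18.
18 ÷ 6 = 3 complete bars with 0 sixteenth notes remaining.

0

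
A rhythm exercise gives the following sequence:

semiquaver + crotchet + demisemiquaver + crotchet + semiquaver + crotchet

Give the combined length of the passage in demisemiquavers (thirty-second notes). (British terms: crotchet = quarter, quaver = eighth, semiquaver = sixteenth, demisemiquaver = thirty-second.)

Express everything in thirty-second notes: semiquaver = 2; crotchet = 8; demisemiquaver = 1; crotchet = 8; semiquaver = 2; crotchet = 8.
Total: 2 + 8 + 1 + 8 + 2 + 8 = 29 thirty-second notes.

29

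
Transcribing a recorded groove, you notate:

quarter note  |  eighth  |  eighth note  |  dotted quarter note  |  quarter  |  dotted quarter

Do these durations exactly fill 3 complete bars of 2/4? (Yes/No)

Yes

One bar of 2/4 = 4 eighth notes, so 3 bars = 12.
Each duration in eighth notes: quarter note = 2; eighth = 1; eighth note = 1; dotted quarter note = 3; quarter = 2; dotted quarter = 3.
Sum: 2 + 1 + 1 + 3 + 2 + 3 = 12.
12 equals 12, so the answer is Yes.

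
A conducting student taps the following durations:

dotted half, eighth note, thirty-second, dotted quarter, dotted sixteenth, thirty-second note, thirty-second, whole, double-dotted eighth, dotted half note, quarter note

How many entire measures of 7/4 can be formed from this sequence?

2

One bar of 7/4 = 56 thirty-second notes.
Convert each value to thirty-second notes: dotted half = 24; eighth note = 4; thirty-second = 1; dotted quarter = 12; dotted sixteenth = 3; thirty-second note = 1; thirty-second = 1; whole = 32; double-dotted eighth = 7; dotted half note = 24; quarter note = 8.
Adding: 24 + 4 + 1 + 12 + 3 + 1 + 1 + 32 + 7 + 24 + 8 = 117.
117 ÷ 56 = 2 complete bars with 5 left over.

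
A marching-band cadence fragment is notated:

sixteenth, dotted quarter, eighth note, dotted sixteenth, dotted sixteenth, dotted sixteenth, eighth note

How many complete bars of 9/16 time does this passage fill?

1

One bar of 9/16 = 18 thirty-second notes.
In thirty-second notes: sixteenth = 2; dotted quarter = 12; eighth note = 4; dotted sixteenth = 3; dotted sixteenth = 3; dotted sixteenth = 3; eighth note = 4.
Altogether 2 + 12 + 4 + 3 + 3 + 3 + 4 = 31.
31 ÷ 18 = 1 complete bar with 13 left over.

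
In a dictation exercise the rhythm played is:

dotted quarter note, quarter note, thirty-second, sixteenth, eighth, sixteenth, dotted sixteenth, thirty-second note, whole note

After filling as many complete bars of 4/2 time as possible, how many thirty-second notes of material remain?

1

One bar of 4/2 = 64 thirty-second notes.
In thirty-second notes: dotted quarter note = 12; quarter note = 8; thirty-second = 1; sixteenth = 2; eighth = 4; sixteenth = 2; dotted sixteenth = 3; thirty-second note = 1; whole note = 32.
Sum: 12 + 8 + 1 + 2 + 4 + 2 + 3 + 1 + 32 = 65.
65 ÷ 64 = 1 complete bar with 1 thirty-second note remaining.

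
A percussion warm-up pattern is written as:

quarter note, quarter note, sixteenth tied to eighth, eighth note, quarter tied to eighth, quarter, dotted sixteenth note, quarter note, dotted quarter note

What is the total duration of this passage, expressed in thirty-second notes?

69

In thirty-second notes: quarter note = 8; quarter note = 8; sixteenth tied to eighth (sixteenth + eighth) = 6; eighth note = 4; quarter tied to eighth (quarter + eighth) = 12; quarter = 8; dotted sixteenth note = 3; quarter note = 8; dotted quarter note = 12.
Sum: 8 + 8 + 6 + 4 + 12 + 8 + 3 + 8 + 12 = 69 thirty-second notes.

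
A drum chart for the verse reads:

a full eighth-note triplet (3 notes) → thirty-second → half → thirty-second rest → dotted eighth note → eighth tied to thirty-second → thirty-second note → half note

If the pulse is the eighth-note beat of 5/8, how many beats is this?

13.5

One eighth-note beat = 4 thirty-second notes.
Express everything in thirty-second notes: a full eighth-note triplet (3 notes) (three triplet eighths span one quarter) = 8; thirty-second = 1; half = 16; thirty-second rest = 1; dotted eighth note = 6; eighth tied to thirty-second (eighth + thirty-second) = 5; thirty-second note = 1; half note = 16.
Total: 8 + 1 + 16 + 1 + 6 + 5 + 1 + 16 = 54.
54 ÷ 4 = 13.5 beats.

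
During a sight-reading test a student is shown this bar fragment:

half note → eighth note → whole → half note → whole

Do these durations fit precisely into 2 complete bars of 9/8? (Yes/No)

One bar of 9/8 = 9 eighth notes, so 2 bars = 18.
Each duration in eighth notes: half note = 4; eighth note = 1; whole = 8; half note = 4; whole = 8.
Total: 4 + 1 + 8 + 4 + 8 = 25.
25 exceeds 18, so the answer is No.

No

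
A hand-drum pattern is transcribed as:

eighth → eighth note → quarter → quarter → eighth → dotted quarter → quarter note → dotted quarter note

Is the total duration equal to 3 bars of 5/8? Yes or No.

One bar of 5/8 = 5 eighth notes, so 3 bars = 15.
In eighth notes: eighth = 1; eighth note = 1; quarter = 2; quarter = 2; eighth = 1; dotted quarter = 3; quarter note = 2; dotted quarter note = 3.
Adding: 1 + 1 + 2 + 2 + 1 + 3 + 2 + 3 = 15.
15 equals 15, so the answer is Yes.

Yes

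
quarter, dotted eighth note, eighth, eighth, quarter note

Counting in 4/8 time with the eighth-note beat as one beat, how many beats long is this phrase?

7.5

One eighth-note beat = 2 sixteenth notes.
Each duration in sixteenth notes: quarter = 4; dotted eighth note = 3; eighth = 2; eighth = 2; quarter note = 4.
Sum: 4 + 3 + 2 + 2 + 4 = 15.
15 ÷ 2 = 7.5 beats.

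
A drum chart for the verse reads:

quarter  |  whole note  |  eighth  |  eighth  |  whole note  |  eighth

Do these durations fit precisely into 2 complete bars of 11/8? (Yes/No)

One bar of 11/8 = 11 eighth notes, so 2 bars = 22.
In eighth notes: quarter = 2; whole note = 8; eighth = 1; eighth = 1; whole note = 8; eighth = 1.
Altogether 2 + 8 + 1 + 1 + 8 + 1 = 21.
21 falls short of 22, so the answer is No.

No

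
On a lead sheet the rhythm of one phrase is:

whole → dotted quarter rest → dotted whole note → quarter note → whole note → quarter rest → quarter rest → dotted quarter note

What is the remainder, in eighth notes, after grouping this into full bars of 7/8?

5

One bar of 7/8 = 7 eighth notes.
In eighth notes: whole = 8; dotted quarter rest = 3; dotted whole note = 12; quarter note = 2; whole note = 8; quarter rest = 2; quarter rest = 2; dotted quarter note = 3.
Total: 8 + 3 + 12 + 2 + 8 + 2 + 2 + 3 = 40.
40 ÷ 7 = 5 complete bars with 5 eighth notes remaining.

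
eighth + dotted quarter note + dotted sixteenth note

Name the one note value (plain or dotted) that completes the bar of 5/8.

The bar of 5/8 = 20 thirty-second notes.
In thirty-second notes: eighth = 4; dotted quarter note = 12; dotted sixteenth note = 3.
Sum: 4 + 12 + 3 = 19.
Remaining: 20 − 19 = 1 thirty-second note, which is a thirty-second note.

thirty-second note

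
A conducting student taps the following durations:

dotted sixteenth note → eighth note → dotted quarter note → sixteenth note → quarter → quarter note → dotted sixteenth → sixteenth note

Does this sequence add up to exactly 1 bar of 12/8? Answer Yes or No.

One bar of 12/8 = 48 thirty-second notes.
In thirty-second notes: dotted sixteenth note = 3; eighth note = 4; dotted quarter note = 12; sixteenth note = 2; quarter = 8; quarter note = 8; dotted sixteenth = 3; sixteenth note = 2.
Total: 3 + 4 + 12 + 2 + 8 + 8 + 3 + 2 = 42.
42 falls short of 48, so the answer is No.

No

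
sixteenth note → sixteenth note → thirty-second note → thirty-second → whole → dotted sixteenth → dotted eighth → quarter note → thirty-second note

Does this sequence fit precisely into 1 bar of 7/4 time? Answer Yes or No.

One bar of 7/4 = 56 thirty-second notes.
Convert each value to thirty-second notes: sixteenth note = 2; sixteenth note = 2; thirty-second note = 1; thirty-second = 1; whole = 32; dotted sixteenth = 3; dotted eighth = 6; quarter note = 8; thirty-second note = 1.
Total: 2 + 2 + 1 + 1 + 32 + 3 + 6 + 8 + 1 = 56.
56 equals 56, so the answer is Yes.

Yes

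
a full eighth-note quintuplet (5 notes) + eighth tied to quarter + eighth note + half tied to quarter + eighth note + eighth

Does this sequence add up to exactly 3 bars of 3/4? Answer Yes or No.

No

One bar of 3/4 = 6 eighth notes, so 3 bars = 18.
Express everything in eighth notes: a full eighth-note quintuplet (5 notes) (five quintuplet eighths span one half) = 4; eighth tied to quarter (eighth + quarter) = 3; eighth note = 1; half tied to quarter (half + quarter) = 6; eighth note = 1; eighth = 1.
Sum: 4 + 3 + 1 + 6 + 1 + 1 = 16.
16 falls short of 18, so the answer is No.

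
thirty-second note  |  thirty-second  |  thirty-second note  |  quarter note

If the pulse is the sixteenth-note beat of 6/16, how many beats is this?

5.5

One sixteenth-note beat = 2 thirty-second notes.
Working in thirty-second notes: thirty-second note = 1; thirty-second = 1; thirty-second note = 1; quarter note = 8.
Sum: 1 + 1 + 1 + 8 = 11.
11 ÷ 2 = 5.5 beats.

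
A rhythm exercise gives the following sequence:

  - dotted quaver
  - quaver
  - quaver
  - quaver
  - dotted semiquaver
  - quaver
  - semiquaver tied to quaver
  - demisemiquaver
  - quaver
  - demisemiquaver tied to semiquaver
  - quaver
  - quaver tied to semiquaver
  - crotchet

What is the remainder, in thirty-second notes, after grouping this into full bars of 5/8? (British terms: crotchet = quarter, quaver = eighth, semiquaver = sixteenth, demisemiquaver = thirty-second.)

17

One bar of 5/8 = 20 thirty-second notes.
In thirty-second notes: dotted quaver = 6; quaver = 4; quaver = 4; quaver = 4; dotted semiquaver = 3; quaver = 4; semiquaver tied to quaver (semiquaver + quaver) = 6; demisemiquaver = 1; quaver = 4; demisemiquaver tied to semiquaver (demisemiquaver + semiquaver) = 3; quaver = 4; quaver tied to semiquaver (quaver + semiquaver) = 6; crotchet = 8.
Adding: 6 + 4 + 4 + 4 + 3 + 4 + 6 + 1 + 4 + 3 + 4 + 6 + 8 = 57.
57 ÷ 20 = 2 complete bars with 17 thirty-second notes remaining.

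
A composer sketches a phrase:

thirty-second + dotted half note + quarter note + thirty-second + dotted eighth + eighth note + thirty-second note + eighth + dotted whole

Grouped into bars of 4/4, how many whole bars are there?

One bar of 4/4 = 32 thirty-second notes.
Express everything in thirty-second notes: thirty-second = 1; dotted half note = 24; quarter note = 8; thirty-second = 1; dotted eighth = 6; eighth note = 4; thirty-second note = 1; eighth = 4; dotted whole = 48.
Total: 1 + 24 + 8 + 1 + 6 + 4 + 1 + 4 + 48 = 97.
97 ÷ 32 = 3 complete bars with 1 left over.

3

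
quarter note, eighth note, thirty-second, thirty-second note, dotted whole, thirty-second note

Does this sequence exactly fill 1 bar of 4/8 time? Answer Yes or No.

One bar of 4/8 = 16 thirty-second notes.
Working in thirty-second notes: quarter note = 8; eighth note = 4; thirty-second = 1; thirty-second note = 1; dotted whole = 48; thirty-second note = 1.
Total: 8 + 4 + 1 + 1 + 48 + 1 = 63.
63 exceeds 16, so the answer is No.

No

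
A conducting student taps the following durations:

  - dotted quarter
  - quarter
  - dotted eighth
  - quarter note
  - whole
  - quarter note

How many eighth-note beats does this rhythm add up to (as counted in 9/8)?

One eighth-note beat = 2 sixteenth notes.
Working in sixteenth notes: dotted quarter = 6; quarter = 4; dotted eighth = 3; quarter note = 4; whole = 16; quarter note = 4.
Sum: 6 + 4 + 3 + 4 + 16 + 4 = 37.
37 ÷ 2 = 18.5 beats.

18.5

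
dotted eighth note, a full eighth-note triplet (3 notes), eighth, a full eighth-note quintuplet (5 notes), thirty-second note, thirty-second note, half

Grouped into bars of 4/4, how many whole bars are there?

1

One bar of 4/4 = 32 thirty-second notes.
In thirty-second notes: dotted eighth note = 6; a full eighth-note triplet (3 notes) (three triplet eighths span one quarter) = 8; eighth = 4; a full eighth-note quintuplet (5 notes) (five quintuplet eighths span one half) = 16; thirty-second note = 1; thirty-second note = 1; half = 16.
Adding: 6 + 8 + 4 + 16 + 1 + 1 + 16 = 52.
52 ÷ 32 = 1 complete bar with 20 left over.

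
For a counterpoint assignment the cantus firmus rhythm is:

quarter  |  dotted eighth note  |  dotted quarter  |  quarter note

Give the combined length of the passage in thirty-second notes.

Each duration in thirty-second notes: quarter = 8; dotted eighth note = 6; dotted quarter = 12; quarter note = 8.
Adding: 8 + 6 + 12 + 8 = 34 thirty-second notes.

34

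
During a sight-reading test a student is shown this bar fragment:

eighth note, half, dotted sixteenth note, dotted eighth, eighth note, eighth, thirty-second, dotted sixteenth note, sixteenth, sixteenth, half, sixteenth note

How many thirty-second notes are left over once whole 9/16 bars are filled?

9

One bar of 9/16 = 18 thirty-second notes.
Working in thirty-second notes: eighth note = 4; half = 16; dotted sixteenth note = 3; dotted eighth = 6; eighth note = 4; eighth = 4; thirty-second = 1; dotted sixteenth note = 3; sixteenth = 2; sixteenth = 2; half = 16; sixteenth note = 2.
Total: 4 + 16 + 3 + 6 + 4 + 4 + 1 + 3 + 2 + 2 + 16 + 2 = 63.
63 ÷ 18 = 3 complete bars with 9 thirty-second notes remaining.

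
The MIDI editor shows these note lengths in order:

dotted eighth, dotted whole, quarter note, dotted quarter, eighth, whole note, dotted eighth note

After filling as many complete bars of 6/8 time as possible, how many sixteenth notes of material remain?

10

One bar of 6/8 = 12 sixteenth notes.
Each duration in sixteenth notes: dotted eighth = 3; dotted whole = 24; quarter note = 4; dotted quarter = 6; eighth = 2; whole note = 16; dotted eighth note = 3.
Altogether 3 + 24 + 4 + 6 + 2 + 16 + 3 = 58.
58 ÷ 12 = 4 complete bars with 10 sixteenth notes remaining.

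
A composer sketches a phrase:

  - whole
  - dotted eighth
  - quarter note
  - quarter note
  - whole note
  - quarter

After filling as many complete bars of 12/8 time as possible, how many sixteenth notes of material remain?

One bar of 12/8 = 24 sixteenth notes.
In sixteenth notes: whole = 16; dotted eighth = 3; quarter note = 4; quarter note = 4; whole note = 16; quarter = 4.
Adding: 16 + 3 + 4 + 4 + 16 + 4 = 47.
47 ÷ 24 = 1 complete bar with 23 sixteenth notes remaining.

23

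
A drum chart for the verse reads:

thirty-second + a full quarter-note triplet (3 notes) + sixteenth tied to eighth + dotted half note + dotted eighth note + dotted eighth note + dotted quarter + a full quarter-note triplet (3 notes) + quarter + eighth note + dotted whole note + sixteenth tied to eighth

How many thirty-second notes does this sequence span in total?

Convert each value to thirty-second notes: thirty-second = 1; a full quarter-note triplet (3 notes) (three triplet quarters span one half) = 16; sixteenth tied to eighth (sixteenth + eighth) = 6; dotted half note = 24; dotted eighth note = 6; dotted eighth note = 6; dotted quarter = 12; a full quarter-note triplet (3 notes) (three triplet quarters span one half) = 16; quarter = 8; eighth note = 4; dotted whole note = 48; sixteenth tied to eighth (sixteenth + eighth) = 6.
Altogether 1 + 16 + 6 + 24 + 6 + 6 + 12 + 16 + 8 + 4 + 48 + 6 = 153 thirty-second notes.

153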